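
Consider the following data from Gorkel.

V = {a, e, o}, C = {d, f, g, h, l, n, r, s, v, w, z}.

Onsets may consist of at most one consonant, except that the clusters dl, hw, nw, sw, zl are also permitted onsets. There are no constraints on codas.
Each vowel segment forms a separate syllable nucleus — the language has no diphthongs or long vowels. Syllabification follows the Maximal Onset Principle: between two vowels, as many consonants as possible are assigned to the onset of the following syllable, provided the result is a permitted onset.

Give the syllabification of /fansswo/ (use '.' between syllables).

Vowels present: a, o; each is a nucleus, giving 2 syllables.
σ1/σ2 boundary: cluster /nssw/ — the longest permitted-onset suffix is /sw/; onset = /sw/, preceding coda = /ns/.

fans.swo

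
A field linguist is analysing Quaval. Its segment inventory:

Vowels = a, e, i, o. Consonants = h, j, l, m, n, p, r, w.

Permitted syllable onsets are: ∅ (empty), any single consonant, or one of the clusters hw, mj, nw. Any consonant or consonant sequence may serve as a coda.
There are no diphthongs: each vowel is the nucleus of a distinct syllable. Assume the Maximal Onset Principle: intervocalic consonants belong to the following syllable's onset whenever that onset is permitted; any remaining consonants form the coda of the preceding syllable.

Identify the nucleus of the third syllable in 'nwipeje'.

e

Nuclei (vowels): i, e, e → 3 syllables.
The third nucleus (vowel 3 from the left) is /e/.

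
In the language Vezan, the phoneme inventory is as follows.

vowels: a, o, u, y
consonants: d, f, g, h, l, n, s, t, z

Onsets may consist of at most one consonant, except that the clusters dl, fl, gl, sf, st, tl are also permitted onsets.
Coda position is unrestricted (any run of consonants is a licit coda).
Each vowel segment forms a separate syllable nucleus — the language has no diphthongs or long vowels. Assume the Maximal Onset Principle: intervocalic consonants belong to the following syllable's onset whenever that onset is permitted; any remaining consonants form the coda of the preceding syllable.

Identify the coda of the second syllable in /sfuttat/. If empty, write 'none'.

Nuclei (vowels): u, a → 2 syllables.
σ1/σ2 boundary: /tt/ splits as /t/ + /t/ (/t/ is the longest suffix that is a licit onset).
Putting it together: sfut.tat.
Syllable 2 is /tat/: onset /t/, nucleus /a/, coda /t/.

t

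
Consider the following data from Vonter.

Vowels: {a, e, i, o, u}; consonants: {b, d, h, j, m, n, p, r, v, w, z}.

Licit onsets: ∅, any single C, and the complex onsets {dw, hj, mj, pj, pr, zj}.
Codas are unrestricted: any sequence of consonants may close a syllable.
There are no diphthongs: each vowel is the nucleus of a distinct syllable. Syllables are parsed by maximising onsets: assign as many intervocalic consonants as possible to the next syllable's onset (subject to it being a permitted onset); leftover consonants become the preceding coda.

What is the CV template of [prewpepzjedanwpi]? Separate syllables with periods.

CCVC.CVC.CCV.CVCC.CV

Nuclei (vowels): e, e, e, a, i → 5 syllables.
Between /e/ (V1) and /e/ (V2): /wp/ splits as /w/ + /p/ (/p/ is the longest suffix that is a licit onset).
Between /e/ (V2) and /e/ (V3): cluster /pzj/ — the longest permitted-onset suffix is /zj/; onset = /zj/, preceding coda = /p/.
Between /e/ (V3) and /a/ (V4): just /d/ — single C goes to the following onset.
Between /a/ (V4) and /i/ (V5): cluster /nwp/ — the longest permitted-onset suffix is /p/; onset = /p/, preceding coda = /nw/.
Syllabification: prew.pep.zje.danw.pi.
Mapping each syllable to C/V: /prew/ → CCVC, /pep/ → CVC, /zje/ → CCV, /danw/ → CVCC, /pi/ → CV.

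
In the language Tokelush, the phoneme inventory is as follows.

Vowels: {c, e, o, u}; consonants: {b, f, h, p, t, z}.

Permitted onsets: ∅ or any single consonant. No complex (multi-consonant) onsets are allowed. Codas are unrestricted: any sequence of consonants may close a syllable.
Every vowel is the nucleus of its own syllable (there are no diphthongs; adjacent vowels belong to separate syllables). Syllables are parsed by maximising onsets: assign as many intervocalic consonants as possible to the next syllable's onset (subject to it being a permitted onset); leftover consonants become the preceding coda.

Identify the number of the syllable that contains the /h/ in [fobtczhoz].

3

Nuclei (vowels): o, c, o → 3 syllables.
Between /o/ (V1) and /c/ (V2): cluster /bt/ — the longest permitted-onset suffix is /t/; onset = /t/, preceding coda = /b/.
Between /c/ (V2) and /o/ (V3): /zh/ — longest licit onset from the right is /h/, leaving /z/ as coda.
So the parse is fob.tcz.hoz.
The /h/ is in the onset of syllable 3 (/hoz/).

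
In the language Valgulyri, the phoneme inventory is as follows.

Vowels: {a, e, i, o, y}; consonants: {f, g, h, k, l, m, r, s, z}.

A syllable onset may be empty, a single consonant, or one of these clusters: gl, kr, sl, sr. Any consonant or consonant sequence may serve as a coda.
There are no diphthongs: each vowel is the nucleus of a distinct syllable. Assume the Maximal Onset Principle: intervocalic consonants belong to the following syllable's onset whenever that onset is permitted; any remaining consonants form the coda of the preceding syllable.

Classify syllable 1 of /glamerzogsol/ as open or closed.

Nuclei (vowels): a, e, o, o → 4 syllables.
σ1/σ2 boundary: just /m/ — single C goes to the following onset.
σ2/σ3 boundary: /rz/ — longest licit onset from the right is /z/, leaving /r/ as coda.
σ3/σ4 boundary: cluster /gs/ — the longest permitted-onset suffix is /s/; onset = /s/, preceding coda = /g/.
Putting it together: gla.mer.zog.sol.
Syllable 1 is /gla/; it ends in its nucleus with no coda, so it is open.

open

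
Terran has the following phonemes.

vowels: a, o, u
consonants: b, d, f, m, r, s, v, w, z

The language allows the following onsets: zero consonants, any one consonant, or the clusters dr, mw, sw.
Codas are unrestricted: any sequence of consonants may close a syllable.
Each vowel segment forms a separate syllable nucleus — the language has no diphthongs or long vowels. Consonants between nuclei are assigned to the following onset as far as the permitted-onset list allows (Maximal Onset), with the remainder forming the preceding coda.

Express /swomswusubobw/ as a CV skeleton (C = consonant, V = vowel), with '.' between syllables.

Nuclei (vowels): o, u, u, o → 4 syllables.
Between /o/ (V1) and /u/ (V2): /msw/ — longest licit onset from the right is /sw/, leaving /m/ as coda.
Between /u/ (V2) and /u/ (V3): /s/ is a single consonant, so it becomes the next onset.
Between /u/ (V3) and /o/ (V4): /b/ is a single consonant, so it becomes the next onset.
Result: swom.swu.su.bobw.
Mapping each syllable to C/V: /swom/ → CCVC, /swu/ → CCV, /su/ → CV, /bobw/ → CVCC.

CCVC.CCV.CV.CVCC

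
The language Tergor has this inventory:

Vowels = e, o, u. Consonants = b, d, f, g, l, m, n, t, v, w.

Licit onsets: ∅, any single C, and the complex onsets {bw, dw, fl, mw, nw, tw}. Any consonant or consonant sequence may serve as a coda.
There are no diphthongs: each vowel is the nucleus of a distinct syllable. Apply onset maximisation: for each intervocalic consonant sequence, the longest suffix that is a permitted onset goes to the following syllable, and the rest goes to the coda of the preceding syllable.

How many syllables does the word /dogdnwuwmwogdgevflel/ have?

5

The vowels are o, u, o, e, e — 5 nuclei, so 5 syllables.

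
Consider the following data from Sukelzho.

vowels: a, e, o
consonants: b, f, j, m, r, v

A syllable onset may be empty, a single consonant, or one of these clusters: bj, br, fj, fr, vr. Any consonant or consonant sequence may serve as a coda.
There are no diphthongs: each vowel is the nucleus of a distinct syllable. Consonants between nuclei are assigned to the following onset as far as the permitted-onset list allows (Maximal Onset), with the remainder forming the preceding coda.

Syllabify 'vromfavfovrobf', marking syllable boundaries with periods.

vrom.fav.fo.vrobf

The vowels are o, a, o, o — 4 nuclei, so 4 syllables.
V1 /o/ – V2 /a/: /mf/; trying suffixes from longest down, /f/ is the first permitted one, so coda /m/ | onset /f/.
V2 /a/ – V3 /o/: cluster /vf/ — the longest permitted-onset suffix is /f/; onset = /f/, preceding coda = /v/.
V3 /o/ – V4 /o/: /vr/ is a licit onset in full, so it all attaches to the next syllable.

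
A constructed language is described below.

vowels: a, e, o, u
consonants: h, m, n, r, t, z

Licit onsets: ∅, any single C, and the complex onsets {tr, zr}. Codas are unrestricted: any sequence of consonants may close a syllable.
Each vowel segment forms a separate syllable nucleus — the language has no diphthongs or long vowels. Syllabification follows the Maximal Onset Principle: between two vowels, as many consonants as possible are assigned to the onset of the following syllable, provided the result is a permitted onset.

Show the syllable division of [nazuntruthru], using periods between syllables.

Vowels present: a, u, u, u; each is a nucleus, giving 4 syllables.
V1 /a/ – V2 /u/: just /z/ — single C goes to the following onset.
V2 /u/ – V3 /u/: /ntr/; trying suffixes from longest down, /tr/ is the first permitted one, so coda /n/ | onset /tr/.
V3 /u/ – V4 /u/: /thr/ — longest licit onset from the right is /r/, leaving /th/ as coda.

na.zun.truth.ru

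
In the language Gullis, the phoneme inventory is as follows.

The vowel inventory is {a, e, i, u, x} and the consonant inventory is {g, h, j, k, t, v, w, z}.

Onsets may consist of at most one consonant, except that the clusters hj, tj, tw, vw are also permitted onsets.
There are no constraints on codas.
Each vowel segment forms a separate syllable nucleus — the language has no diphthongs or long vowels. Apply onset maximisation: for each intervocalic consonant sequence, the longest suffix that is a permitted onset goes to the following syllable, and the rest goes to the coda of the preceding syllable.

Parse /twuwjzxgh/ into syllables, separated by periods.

twuwj.zxgh

Nuclei (vowels): u, x → 2 syllables.
/u…x/ gap (V1→V2): /wjz/ splits as /wj/ + /z/ (/z/ is the longest suffix that is a licit onset).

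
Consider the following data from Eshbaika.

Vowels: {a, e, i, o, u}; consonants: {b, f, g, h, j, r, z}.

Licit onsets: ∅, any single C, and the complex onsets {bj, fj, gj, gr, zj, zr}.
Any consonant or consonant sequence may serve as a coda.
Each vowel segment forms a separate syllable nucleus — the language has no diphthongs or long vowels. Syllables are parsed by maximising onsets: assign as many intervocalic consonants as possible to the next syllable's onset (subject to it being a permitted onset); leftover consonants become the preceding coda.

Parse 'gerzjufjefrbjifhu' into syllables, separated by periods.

Nuclei (vowels): e, u, e, i, u → 5 syllables.
V1 /e/ – V2 /u/: cluster /rzj/ — the longest permitted-onset suffix is /zj/; onset = /zj/, preceding coda = /r/.
V2 /u/ – V3 /e/: cluster /fj/ — /fj/ is itself a permitted onset, so the whole cluster goes right; preceding coda = ∅.
V3 /e/ – V4 /i/: /frbj/; trying suffixes from longest down, /bj/ is the first permitted one, so coda /fr/ | onset /bj/.
V4 /i/ – V5 /u/: /fh/; trying suffixes from longest down, /h/ is the first permitted one, so coda /f/ | onset /h/.

ger.zju.fjefr.bjif.hu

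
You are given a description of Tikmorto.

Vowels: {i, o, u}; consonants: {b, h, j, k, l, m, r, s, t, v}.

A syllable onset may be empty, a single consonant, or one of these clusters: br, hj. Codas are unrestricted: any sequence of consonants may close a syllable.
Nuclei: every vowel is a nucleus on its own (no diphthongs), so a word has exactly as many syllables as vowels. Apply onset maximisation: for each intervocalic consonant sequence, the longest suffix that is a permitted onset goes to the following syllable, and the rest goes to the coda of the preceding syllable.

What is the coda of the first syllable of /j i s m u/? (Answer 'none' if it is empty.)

Nuclei (vowels): i, u → 2 syllables.
V1 /i/ – V2 /u/: /sm/ splits as /s/ + /m/ (/m/ is the longest suffix that is a licit onset).
Syllabification: jis.mu.
Syllable 1 is /jis/: onset /j/, nucleus /i/, coda /s/.

s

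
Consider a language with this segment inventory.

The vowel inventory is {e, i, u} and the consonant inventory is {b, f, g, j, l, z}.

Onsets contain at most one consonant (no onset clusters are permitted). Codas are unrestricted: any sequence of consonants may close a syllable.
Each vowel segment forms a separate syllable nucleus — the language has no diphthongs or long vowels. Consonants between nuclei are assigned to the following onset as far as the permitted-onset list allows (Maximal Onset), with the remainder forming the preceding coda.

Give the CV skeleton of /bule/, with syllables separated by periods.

CV.CV

The vowels are u, e — 2 nuclei, so 2 syllables.
V1 /u/ – V2 /e/: /l/ is a single consonant, so it becomes the next onset.
Syllabification: bu.le.
Mapping each syllable to C/V: /bu/ → CV, /le/ → CV.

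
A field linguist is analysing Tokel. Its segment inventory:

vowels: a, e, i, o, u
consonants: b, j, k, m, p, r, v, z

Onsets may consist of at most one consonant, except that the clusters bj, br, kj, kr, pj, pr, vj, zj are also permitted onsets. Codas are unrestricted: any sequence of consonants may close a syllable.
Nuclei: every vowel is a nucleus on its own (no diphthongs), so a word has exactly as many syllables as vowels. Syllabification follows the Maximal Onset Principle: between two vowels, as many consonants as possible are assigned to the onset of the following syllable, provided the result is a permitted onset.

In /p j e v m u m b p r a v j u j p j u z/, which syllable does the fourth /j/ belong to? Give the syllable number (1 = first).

Vowels present: e, u, a, u, u; each is a nucleus, giving 5 syllables.
σ1/σ2 boundary: /vm/ splits as /v/ + /m/ (/m/ is the longest suffix that is a licit onset).
σ2/σ3 boundary: /mbpr/ — longest licit onset from the right is /pr/, leaving /mb/ as coda.
σ3/σ4 boundary: /vj/ — entire cluster is a permitted onset → onset /vj/, coda ∅.
σ4/σ5 boundary: cluster /jpj/ — the longest permitted-onset suffix is /pj/; onset = /pj/, preceding coda = /j/.
Syllabification: pjev.mumb.pra.vjuj.pjuz.
The fourth /j/ is in the onset of syllable 5 (/pjuz/).

5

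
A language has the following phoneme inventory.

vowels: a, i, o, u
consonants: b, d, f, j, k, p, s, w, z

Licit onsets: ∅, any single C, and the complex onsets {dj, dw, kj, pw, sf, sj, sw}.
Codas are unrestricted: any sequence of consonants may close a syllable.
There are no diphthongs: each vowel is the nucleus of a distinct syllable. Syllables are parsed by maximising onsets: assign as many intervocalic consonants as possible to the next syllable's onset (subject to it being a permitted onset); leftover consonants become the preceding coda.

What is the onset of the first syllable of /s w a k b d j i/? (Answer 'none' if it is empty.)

sw

Nuclei (vowels): a, i → 2 syllables.
V1 /a/ – V2 /i/: /kbdj/; trying suffixes from longest down, /dj/ is the first permitted one, so coda /kb/ | onset /dj/.
Putting it together: swakb.dji.
Syllable 1 is /swakb/: onset /sw/, nucleus /a/, coda /kb/.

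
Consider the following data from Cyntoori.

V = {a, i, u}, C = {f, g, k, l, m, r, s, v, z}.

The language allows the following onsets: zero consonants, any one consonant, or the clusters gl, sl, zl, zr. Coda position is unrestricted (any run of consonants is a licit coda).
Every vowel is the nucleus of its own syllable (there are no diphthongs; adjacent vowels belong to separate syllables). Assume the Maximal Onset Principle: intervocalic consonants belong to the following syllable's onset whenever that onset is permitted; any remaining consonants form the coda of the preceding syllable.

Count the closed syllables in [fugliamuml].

1

The vowels are u, i, a, u — 4 nuclei, so 4 syllables.
Between /u/ (V1) and /i/ (V2): /gl/ is a licit onset in full, so it all attaches to the next syllable.
Between /i/ (V2) and /a/ (V3): nothing intervenes; syllable break is V.V.
Between /a/ (V3) and /u/ (V4): /m/ → onset of the next syllable (single consonants are always licit onsets).
Syllabification: fu.gli.a.muml.
Classifying each syllable: /fu/ (open), /gli/ (open), /a/ (open), /muml/ (closed).
Closed syllables: 1.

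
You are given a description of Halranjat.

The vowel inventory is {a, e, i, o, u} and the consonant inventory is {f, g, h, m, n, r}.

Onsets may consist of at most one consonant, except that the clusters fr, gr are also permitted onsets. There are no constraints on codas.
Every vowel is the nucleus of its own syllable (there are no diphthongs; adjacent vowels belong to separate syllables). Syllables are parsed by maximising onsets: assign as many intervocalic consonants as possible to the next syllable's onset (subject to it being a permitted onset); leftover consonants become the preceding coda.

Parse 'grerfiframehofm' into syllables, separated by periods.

The vowels are e, i, a, e, o — 5 nuclei, so 5 syllables.
Between /e/ (V1) and /i/ (V2): /rf/ splits as /r/ + /f/ (/f/ is the longest suffix that is a licit onset).
Between /i/ (V2) and /a/ (V3): /fr/ — entire cluster is a permitted onset → onset /fr/, coda ∅.
Between /a/ (V3) and /e/ (V4): /m/ is a single consonant, so it becomes the next onset.
Between /e/ (V4) and /o/ (V5): /h/ is a single consonant, so it becomes the next onset.

grer.fi.fra.me.hofm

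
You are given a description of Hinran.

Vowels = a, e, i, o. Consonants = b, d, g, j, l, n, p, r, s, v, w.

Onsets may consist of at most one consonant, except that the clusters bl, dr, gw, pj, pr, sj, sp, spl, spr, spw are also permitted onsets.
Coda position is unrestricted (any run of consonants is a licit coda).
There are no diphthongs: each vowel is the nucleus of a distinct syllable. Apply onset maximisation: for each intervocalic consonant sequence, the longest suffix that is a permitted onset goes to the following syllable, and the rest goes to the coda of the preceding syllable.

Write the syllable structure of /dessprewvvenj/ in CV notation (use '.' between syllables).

Vowels present: e, e, e; each is a nucleus, giving 3 syllables.
/e…e/ gap (V1→V2): cluster /sspr/ — the longest permitted-onset suffix is /spr/; onset = /spr/, preceding coda = /s/.
/e…e/ gap (V2→V3): /wvv/ splits as /wv/ + /v/ (/v/ is the longest suffix that is a licit onset).
Syllabification: des.sprewv.venj.
Mapping each syllable to C/V: /des/ → CVC, /sprewv/ → CCCVCC, /venj/ → CVCC.

CVC.CCCVCC.CVCC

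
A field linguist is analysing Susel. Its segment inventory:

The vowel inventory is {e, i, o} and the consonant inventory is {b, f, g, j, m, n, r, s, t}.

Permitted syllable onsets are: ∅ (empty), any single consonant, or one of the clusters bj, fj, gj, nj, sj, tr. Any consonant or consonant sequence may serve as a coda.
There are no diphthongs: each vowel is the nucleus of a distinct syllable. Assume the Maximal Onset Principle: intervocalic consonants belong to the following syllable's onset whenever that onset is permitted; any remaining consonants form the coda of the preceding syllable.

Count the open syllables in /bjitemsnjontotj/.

Nuclei (vowels): i, e, o, o → 4 syllables.
/i…e/ gap (V1→V2): /t/ → onset of the next syllable (single consonants are always licit onsets).
/e…o/ gap (V2→V3): cluster /msnj/ — the longest permitted-onset suffix is /nj/; onset = /nj/, preceding coda = /ms/.
/o…o/ gap (V3→V4): /nt/; trying suffixes from longest down, /t/ is the first permitted one, so coda /n/ | onset /t/.
So the parse is bji.tems.njon.totj.
Classifying each syllable: /bji/ (open), /tems/ (closed), /njon/ (closed), /totj/ (closed).
Open syllables: 1.

1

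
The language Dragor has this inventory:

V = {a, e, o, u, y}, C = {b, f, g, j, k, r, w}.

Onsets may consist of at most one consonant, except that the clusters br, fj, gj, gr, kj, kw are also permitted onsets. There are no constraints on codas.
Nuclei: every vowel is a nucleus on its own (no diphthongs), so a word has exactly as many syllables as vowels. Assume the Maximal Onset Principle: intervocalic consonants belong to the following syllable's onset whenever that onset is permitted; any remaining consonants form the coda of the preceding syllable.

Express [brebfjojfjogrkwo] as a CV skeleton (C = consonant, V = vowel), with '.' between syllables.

CCVC.CCVC.CCVCC.CCV

Nuclei (vowels): e, o, o, o → 4 syllables.
Between /e/ (V1) and /o/ (V2): /bfj/ splits as /b/ + /fj/ (/fj/ is the longest suffix that is a licit onset).
Between /o/ (V2) and /o/ (V3): /jfj/ splits as /j/ + /fj/ (/fj/ is the longest suffix that is a licit onset).
Between /o/ (V3) and /o/ (V4): /grkw/; trying suffixes from longest down, /kw/ is the first permitted one, so coda /gr/ | onset /kw/.
Result: breb.fjoj.fjogr.kwo.
Mapping each syllable to C/V: /breb/ → CCVC, /fjoj/ → CCVC, /fjogr/ → CCVCC, /kwo/ → CCV.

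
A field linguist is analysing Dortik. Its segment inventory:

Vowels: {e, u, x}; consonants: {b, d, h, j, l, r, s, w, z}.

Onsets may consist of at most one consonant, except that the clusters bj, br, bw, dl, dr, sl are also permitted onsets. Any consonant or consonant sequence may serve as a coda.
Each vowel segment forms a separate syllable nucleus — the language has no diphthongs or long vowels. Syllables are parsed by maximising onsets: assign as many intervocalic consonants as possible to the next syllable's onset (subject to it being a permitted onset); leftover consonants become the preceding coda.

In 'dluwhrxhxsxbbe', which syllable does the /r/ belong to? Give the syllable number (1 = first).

The vowels are u, x, x, x, e — 5 nuclei, so 5 syllables.
Between /u/ (V1) and /x/ (V2): cluster /whr/ — the longest permitted-onset suffix is /r/; onset = /r/, preceding coda = /wh/.
Between /x/ (V2) and /x/ (V3): /h/ → onset of the next syllable (single consonants are always licit onsets).
Between /x/ (V3) and /x/ (V4): /s/ → onset of the next syllable (single consonants are always licit onsets).
Between /x/ (V4) and /e/ (V5): cluster /bb/ — the longest permitted-onset suffix is /b/; onset = /b/, preceding coda = /b/.
Syllabification: dluwh.rx.hx.sxb.be.
The /r/ is in the onset of syllable 2 (/rx/).

2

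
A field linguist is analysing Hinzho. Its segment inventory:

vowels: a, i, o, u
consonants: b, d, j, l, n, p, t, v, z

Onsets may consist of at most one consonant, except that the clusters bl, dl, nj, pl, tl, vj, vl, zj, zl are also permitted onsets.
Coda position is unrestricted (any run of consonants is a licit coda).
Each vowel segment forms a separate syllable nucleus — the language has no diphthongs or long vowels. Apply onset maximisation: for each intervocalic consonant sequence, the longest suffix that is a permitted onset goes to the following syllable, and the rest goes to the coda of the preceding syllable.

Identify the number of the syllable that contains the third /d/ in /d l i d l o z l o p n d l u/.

The vowels are i, o, o, u — 4 nuclei, so 4 syllables.
σ1/σ2 boundary: /dl/ — entire cluster is a permitted onset → onset /dl/, coda ∅.
σ2/σ3 boundary: cluster /zl/ — /zl/ is itself a permitted onset, so the whole cluster goes right; preceding coda = ∅.
σ3/σ4 boundary: /pndl/; trying suffixes from longest down, /dl/ is the first permitted one, so coda /pn/ | onset /dl/.
So the parse is dli.dlo.zlopn.dlu.
The third /d/ is in the onset of syllable 4 (/dlu/).

4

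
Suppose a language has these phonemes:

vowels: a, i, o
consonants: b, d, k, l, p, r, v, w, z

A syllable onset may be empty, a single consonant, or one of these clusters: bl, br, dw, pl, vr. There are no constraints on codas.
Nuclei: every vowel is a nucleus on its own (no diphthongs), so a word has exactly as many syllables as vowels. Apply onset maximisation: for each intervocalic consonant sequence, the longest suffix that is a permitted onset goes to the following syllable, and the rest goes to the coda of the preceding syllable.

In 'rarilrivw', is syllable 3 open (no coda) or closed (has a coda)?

Vowels present: a, i, i; each is a nucleus, giving 3 syllables.
/a…i/ gap (V1→V2): /r/ is a single consonant, so it becomes the next onset.
/i…i/ gap (V2→V3): /lr/ — longest licit onset from the right is /r/, leaving /l/ as coda.
Result: ra.ril.rivw.
Syllable 3 is /rivw/ with coda /vw/, so it is closed.

closed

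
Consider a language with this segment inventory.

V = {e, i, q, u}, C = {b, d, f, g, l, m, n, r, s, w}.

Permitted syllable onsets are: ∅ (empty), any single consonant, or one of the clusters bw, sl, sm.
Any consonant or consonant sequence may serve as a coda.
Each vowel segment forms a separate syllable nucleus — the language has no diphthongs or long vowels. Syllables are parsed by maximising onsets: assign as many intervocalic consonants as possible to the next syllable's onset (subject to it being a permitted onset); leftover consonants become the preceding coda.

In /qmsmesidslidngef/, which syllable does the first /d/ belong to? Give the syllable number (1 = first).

Vowels present: q, e, i, i, e; each is a nucleus, giving 5 syllables.
Between /q/ (V1) and /e/ (V2): cluster /msm/ — the longest permitted-onset suffix is /sm/; onset = /sm/, preceding coda = /m/.
Between /e/ (V2) and /i/ (V3): just /s/ — single C goes to the following onset.
Between /i/ (V3) and /i/ (V4): /dsl/ — longest licit onset from the right is /sl/, leaving /d/ as coda.
Between /i/ (V4) and /e/ (V5): cluster /dng/ — the longest permitted-onset suffix is /g/; onset = /g/, preceding coda = /dn/.
Syllabification: qm.sme.sid.slidn.gef.
The first /d/ is in the coda of syllable 3 (/sid/).

3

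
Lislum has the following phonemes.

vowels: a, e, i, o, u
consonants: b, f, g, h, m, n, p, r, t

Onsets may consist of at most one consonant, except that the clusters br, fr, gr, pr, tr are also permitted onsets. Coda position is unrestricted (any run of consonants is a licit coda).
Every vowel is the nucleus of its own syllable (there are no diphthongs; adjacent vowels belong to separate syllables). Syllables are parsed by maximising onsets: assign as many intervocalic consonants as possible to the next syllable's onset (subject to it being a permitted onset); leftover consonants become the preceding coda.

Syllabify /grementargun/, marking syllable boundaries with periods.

Vowels present: e, e, a, u; each is a nucleus, giving 4 syllables.
V1 /e/ – V2 /e/: /m/ → onset of the next syllable (single consonants are always licit onsets).
V2 /e/ – V3 /a/: /nt/ — longest licit onset from the right is /t/, leaving /n/ as coda.
V3 /a/ – V4 /u/: cluster /rg/ — the longest permitted-onset suffix is /g/; onset = /g/, preceding coda = /r/.

gre.men.tar.gun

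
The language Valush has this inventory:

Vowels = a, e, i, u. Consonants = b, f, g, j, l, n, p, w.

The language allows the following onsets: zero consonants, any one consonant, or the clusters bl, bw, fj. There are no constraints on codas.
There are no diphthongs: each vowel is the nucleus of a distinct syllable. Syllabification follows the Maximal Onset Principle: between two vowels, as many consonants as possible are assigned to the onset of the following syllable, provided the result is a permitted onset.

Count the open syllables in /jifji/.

2

Nuclei (vowels): i, i → 2 syllables.
V1 /i/ – V2 /i/: /fj/ — entire cluster is a permitted onset → onset /fj/, coda ∅.
Putting it together: ji.fji.
Classifying each syllable: /ji/ (open), /fji/ (open).
Open syllables: 2.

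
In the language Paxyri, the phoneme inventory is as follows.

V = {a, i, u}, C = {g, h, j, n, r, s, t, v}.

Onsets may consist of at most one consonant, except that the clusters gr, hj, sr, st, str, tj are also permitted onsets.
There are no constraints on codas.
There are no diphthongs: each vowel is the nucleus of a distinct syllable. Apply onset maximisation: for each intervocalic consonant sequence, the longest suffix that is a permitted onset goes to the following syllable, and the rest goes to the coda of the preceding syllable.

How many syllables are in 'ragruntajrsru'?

The vowels are a, u, a, u — 4 nuclei, so 4 syllables.

4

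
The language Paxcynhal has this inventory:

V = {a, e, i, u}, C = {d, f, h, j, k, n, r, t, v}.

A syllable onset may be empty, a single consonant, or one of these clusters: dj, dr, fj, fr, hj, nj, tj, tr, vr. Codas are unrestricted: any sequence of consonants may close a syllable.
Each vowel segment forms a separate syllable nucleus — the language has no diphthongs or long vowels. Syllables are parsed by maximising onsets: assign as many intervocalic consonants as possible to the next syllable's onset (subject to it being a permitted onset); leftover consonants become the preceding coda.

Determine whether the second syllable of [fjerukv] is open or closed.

The vowels are e, u — 2 nuclei, so 2 syllables.
V1 /e/ – V2 /u/: /r/ is a single consonant, so it becomes the next onset.
Syllabification: fje.rukv.
Syllable 2 is /rukv/ with coda /kv/, so it is closed.

closed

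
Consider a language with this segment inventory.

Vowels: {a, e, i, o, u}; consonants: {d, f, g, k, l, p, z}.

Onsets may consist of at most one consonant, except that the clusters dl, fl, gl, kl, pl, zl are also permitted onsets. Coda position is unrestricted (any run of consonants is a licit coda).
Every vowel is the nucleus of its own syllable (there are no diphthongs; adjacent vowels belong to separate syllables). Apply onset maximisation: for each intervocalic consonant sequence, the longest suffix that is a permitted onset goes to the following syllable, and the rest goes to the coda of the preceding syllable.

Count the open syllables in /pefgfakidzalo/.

The vowels are e, a, i, a, o — 5 nuclei, so 5 syllables.
/e…a/ gap (V1→V2): /fgf/; trying suffixes from longest down, /f/ is the first permitted one, so coda /fg/ | onset /f/.
/a…i/ gap (V2→V3): just /k/ — single C goes to the following onset.
/i…a/ gap (V3→V4): /dz/ — longest licit onset from the right is /z/, leaving /d/ as coda.
/a…o/ gap (V4→V5): /l/ → onset of the next syllable (single consonants are always licit onsets).
Putting it together: pefg.fa.kid.za.lo.
Classifying each syllable: /pefg/ (closed), /fa/ (open), /kid/ (closed), /za/ (open), /lo/ (open).
Open syllables: 3.

3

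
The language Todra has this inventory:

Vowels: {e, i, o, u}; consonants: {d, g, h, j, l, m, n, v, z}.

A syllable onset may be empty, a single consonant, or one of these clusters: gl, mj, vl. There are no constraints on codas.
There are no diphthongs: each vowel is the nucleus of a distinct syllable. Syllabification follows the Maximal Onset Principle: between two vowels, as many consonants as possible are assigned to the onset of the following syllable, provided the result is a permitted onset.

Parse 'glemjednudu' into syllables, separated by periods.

gle.mjed.nu.du

Nuclei (vowels): e, e, u, u → 4 syllables.
V1 /e/ – V2 /e/: cluster /mj/ — /mj/ is itself a permitted onset, so the whole cluster goes right; preceding coda = ∅.
V2 /e/ – V3 /u/: /dn/ splits as /d/ + /n/ (/n/ is the longest suffix that is a licit onset).
V3 /u/ – V4 /u/: just /d/ — single C goes to the following onset.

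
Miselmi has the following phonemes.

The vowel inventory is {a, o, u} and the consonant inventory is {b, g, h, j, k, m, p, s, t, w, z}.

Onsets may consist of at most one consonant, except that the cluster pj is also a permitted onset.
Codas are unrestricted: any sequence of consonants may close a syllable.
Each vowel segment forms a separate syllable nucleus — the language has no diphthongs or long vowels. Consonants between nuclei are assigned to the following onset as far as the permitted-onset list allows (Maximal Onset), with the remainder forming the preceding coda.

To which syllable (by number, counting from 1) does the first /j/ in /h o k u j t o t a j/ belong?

2

The vowels are o, u, o, a — 4 nuclei, so 4 syllables.
V1 /o/ – V2 /u/: just /k/ — single C goes to the following onset.
V2 /u/ – V3 /o/: /jt/; trying suffixes from longest down, /t/ is the first permitted one, so coda /j/ | onset /t/.
V3 /o/ – V4 /a/: /t/ is a single consonant, so it becomes the next onset.
So the parse is ho.kuj.to.taj.
The first /j/ is in the coda of syllable 2 (/kuj/).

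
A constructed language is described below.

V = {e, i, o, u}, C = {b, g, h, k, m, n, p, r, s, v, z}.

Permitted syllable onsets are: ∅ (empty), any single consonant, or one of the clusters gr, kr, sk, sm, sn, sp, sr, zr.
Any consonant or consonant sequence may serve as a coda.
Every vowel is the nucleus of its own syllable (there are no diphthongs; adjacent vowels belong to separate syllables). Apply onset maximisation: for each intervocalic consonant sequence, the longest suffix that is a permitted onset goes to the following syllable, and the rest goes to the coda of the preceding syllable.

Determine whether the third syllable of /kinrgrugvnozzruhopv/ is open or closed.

The vowels are i, u, o, u, o — 5 nuclei, so 5 syllables.
/i…u/ gap (V1→V2): /nrgr/ splits as /nr/ + /gr/ (/gr/ is the longest suffix that is a licit onset).
/u…o/ gap (V2→V3): cluster /gvn/ — the longest permitted-onset suffix is /n/; onset = /n/, preceding coda = /gv/.
/o…u/ gap (V3→V4): /zzr/ — longest licit onset from the right is /zr/, leaving /z/ as coda.
/u…o/ gap (V4→V5): /h/ is a single consonant, so it becomes the next onset.
Result: kinr.grugv.noz.zru.hopv.
Syllable 3 is /noz/ with coda /z/, so it is closed.

closed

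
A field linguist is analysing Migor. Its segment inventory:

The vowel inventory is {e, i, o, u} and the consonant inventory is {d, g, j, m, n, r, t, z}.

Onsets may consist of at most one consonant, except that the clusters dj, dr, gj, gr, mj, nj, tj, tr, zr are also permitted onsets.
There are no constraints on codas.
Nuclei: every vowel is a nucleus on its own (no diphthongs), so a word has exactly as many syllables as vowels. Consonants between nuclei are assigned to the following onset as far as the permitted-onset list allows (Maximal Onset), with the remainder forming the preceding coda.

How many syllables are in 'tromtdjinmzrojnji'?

4

Nuclei (vowels): o, i, o, i → 4 syllables.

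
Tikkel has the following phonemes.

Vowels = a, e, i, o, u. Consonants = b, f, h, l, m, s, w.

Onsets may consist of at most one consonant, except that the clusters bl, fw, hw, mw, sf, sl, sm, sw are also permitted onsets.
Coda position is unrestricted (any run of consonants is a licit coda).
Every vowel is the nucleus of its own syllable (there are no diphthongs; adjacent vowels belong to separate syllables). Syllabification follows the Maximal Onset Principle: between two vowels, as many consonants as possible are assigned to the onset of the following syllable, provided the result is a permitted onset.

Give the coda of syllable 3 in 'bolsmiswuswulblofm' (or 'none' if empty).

none

Vowels present: o, i, u, u, o; each is a nucleus, giving 5 syllables.
/o…i/ gap (V1→V2): /lsm/ splits as /l/ + /sm/ (/sm/ is the longest suffix that is a licit onset).
/i…u/ gap (V2→V3): /sw/ — entire cluster is a permitted onset → onset /sw/, coda ∅.
/u…u/ gap (V3→V4): /sw/ is a licit onset in full, so it all attaches to the next syllable.
/u…o/ gap (V4→V5): /lbl/ splits as /l/ + /bl/ (/bl/ is the longest suffix that is a licit onset).
Result: bol.smi.swu.swul.blofm.
Syllable 3 is /swu/: onset /sw/, nucleus /u/, coda ∅.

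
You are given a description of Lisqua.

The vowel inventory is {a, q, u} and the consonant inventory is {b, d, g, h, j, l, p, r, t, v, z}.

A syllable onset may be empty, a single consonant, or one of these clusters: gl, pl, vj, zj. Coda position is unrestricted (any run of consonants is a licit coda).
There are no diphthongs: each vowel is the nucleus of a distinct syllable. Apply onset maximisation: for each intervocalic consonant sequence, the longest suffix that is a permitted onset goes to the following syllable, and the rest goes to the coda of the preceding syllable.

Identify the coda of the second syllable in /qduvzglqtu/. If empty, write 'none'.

vz

Vowels present: q, u, q, u; each is a nucleus, giving 4 syllables.
σ1/σ2 boundary: /d/ is a single consonant, so it becomes the next onset.
σ2/σ3 boundary: /vzgl/ splits as /vz/ + /gl/ (/gl/ is the longest suffix that is a licit onset).
σ3/σ4 boundary: /t/ is a single consonant, so it becomes the next onset.
Result: q.duvz.glq.tu.
Syllable 2 is /duvz/: onset /d/, nucleus /u/, coda /vz/.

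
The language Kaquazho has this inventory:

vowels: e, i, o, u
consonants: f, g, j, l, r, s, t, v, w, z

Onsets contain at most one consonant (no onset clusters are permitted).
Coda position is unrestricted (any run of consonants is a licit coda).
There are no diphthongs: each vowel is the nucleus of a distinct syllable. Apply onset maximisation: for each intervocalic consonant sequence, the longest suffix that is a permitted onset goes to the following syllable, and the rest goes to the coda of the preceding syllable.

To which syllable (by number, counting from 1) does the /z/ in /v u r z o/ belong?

2

Nuclei (vowels): u, o → 2 syllables.
σ1/σ2 boundary: /rz/ splits as /r/ + /z/ (/z/ is the longest suffix that is a licit onset).
Result: vur.zo.
The /z/ is in the onset of syllable 2 (/zo/).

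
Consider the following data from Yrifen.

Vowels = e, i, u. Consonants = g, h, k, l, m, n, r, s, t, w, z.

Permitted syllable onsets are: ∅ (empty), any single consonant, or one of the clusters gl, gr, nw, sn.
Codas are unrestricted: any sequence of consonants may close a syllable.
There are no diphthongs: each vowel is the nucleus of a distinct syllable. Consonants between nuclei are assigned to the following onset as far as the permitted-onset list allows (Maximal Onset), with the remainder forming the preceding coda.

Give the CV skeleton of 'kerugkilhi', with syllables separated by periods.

The vowels are e, u, i, i — 4 nuclei, so 4 syllables.
V1 /e/ – V2 /u/: /r/ is a single consonant, so it becomes the next onset.
V2 /u/ – V3 /i/: /gk/ splits as /g/ + /k/ (/k/ is the longest suffix that is a licit onset).
V3 /i/ – V4 /i/: /lh/ splits as /l/ + /h/ (/h/ is the longest suffix that is a licit onset).
Putting it together: ke.rug.kil.hi.
Mapping each syllable to C/V: /ke/ → CV, /rug/ → CVC, /kil/ → CVC, /hi/ → CV.

CV.CVC.CVC.CV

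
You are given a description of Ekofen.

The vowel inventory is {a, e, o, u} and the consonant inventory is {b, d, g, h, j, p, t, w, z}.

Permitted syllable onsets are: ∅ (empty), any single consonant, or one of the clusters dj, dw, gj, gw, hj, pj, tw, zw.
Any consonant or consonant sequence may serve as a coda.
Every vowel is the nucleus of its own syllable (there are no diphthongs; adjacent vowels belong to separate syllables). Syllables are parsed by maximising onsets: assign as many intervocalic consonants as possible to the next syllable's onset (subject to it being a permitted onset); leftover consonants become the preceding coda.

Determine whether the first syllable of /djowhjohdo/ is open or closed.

Vowels present: o, o, o; each is a nucleus, giving 3 syllables.
V1 /o/ – V2 /o/: cluster /whj/ — the longest permitted-onset suffix is /hj/; onset = /hj/, preceding coda = /w/.
V2 /o/ – V3 /o/: /hd/ splits as /h/ + /d/ (/d/ is the longest suffix that is a licit onset).
Syllabification: djow.hjoh.do.
Syllable 1 is /djow/ with coda /w/, so it is closed.

closed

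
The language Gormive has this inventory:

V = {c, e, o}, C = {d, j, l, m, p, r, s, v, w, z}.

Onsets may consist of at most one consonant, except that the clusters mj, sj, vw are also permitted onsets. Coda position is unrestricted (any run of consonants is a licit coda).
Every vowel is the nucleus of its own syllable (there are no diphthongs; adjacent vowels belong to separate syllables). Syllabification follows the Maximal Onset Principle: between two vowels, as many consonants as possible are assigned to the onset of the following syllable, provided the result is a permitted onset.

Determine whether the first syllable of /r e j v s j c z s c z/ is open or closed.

closed

Nuclei (vowels): e, c, c → 3 syllables.
σ1/σ2 boundary: /jvsj/; trying suffixes from longest down, /sj/ is the first permitted one, so coda /jv/ | onset /sj/.
σ2/σ3 boundary: /zs/; trying suffixes from longest down, /s/ is the first permitted one, so coda /z/ | onset /s/.
So the parse is rejv.sjcz.scz.
Syllable 1 is /rejv/ with coda /jv/, so it is closed.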